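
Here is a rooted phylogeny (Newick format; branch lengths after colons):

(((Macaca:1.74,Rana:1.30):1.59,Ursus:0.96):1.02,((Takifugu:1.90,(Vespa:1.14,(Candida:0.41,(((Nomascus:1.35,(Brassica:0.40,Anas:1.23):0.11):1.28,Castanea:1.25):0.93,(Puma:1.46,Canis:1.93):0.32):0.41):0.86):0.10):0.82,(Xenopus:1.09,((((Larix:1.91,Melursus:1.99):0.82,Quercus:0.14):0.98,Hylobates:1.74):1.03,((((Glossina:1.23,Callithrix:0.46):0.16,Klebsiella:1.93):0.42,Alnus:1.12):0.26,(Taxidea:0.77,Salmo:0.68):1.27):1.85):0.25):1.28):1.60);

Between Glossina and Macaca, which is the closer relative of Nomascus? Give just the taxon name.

Glossina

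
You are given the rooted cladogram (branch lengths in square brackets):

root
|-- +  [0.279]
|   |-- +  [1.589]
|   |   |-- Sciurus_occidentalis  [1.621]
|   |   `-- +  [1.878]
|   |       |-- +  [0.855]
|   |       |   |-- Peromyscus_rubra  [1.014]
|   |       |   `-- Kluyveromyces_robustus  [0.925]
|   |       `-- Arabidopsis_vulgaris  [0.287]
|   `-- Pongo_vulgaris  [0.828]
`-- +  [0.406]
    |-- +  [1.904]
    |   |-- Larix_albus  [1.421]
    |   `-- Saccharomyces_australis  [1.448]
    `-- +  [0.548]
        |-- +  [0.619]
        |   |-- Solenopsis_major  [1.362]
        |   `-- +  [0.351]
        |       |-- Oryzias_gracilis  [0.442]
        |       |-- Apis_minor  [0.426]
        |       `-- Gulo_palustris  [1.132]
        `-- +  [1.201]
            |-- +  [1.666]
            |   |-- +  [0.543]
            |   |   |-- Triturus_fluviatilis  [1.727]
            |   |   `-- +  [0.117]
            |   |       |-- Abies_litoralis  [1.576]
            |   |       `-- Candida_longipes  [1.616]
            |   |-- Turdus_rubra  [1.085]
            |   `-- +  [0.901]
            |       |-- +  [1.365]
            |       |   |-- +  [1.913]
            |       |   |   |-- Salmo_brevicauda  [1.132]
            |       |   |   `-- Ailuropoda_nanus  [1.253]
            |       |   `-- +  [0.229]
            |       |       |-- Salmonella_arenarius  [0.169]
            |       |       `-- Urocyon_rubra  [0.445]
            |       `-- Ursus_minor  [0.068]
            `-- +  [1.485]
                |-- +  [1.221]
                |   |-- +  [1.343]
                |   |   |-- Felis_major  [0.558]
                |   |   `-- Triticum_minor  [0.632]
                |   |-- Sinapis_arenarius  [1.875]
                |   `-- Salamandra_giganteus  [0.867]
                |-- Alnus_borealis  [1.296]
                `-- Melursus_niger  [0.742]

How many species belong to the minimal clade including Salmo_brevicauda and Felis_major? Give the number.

The MRCA of Salmo_brevicauda and Felis_major is the node subtending (((Triturus_fluviatilis,(Abies_litoralis,Candida_longipes)),Turdus_rubra,(((Salmo_brevicauda,Ailuropoda_nanus),(Salmonella_arenarius,Urocyon_rubra)),Ursus_minor)),(((Felis_major,Triticum_minor),Sinapis_arenarius,Salamandra_giganteus),Alnus_borealis,Melursus_niger)).
That clade contains 15 terminal taxa: Abies_litoralis, Ailuropoda_nanus, Alnus_borealis, Candida_longipes, Felis_major, Melursus_niger, Salamandra_giganteus, Salmo_brevicauda, Salmonella_arenarius, Sinapis_arenarius, Triticum_minor, Triturus_fluviatilis, Turdus_rubra, Urocyon_rubra, Ursus_minor.

15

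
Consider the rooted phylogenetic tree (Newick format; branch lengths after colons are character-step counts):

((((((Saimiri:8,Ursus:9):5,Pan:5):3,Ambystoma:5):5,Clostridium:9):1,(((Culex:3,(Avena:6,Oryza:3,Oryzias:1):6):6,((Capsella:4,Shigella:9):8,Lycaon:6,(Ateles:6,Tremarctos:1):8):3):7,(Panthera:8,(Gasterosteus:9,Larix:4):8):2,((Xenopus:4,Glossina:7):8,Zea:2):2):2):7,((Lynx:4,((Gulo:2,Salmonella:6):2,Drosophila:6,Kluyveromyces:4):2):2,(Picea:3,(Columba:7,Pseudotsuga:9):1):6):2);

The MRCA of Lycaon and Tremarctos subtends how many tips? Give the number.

5

The MRCA of Lycaon and Tremarctos is the node subtending ((Capsella,Shigella),Lycaon,(Ateles,Tremarctos)).
That clade contains 5 terminal taxa: Ateles, Capsella, Lycaon, Shigella, Tremarctos.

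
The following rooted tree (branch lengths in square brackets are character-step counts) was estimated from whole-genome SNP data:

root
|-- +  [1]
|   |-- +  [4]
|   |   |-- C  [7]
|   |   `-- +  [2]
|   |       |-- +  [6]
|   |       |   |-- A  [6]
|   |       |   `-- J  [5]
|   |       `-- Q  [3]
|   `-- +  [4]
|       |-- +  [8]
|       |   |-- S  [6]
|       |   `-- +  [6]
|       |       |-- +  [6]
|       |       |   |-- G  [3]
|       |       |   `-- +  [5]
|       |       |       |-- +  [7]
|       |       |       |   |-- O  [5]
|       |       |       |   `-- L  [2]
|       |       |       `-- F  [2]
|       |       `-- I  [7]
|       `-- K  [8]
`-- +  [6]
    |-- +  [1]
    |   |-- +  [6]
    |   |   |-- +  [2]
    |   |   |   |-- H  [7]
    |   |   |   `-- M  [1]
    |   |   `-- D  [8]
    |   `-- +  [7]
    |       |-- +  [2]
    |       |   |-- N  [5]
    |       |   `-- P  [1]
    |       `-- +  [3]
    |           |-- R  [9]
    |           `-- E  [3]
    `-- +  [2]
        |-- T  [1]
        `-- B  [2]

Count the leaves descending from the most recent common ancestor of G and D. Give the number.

20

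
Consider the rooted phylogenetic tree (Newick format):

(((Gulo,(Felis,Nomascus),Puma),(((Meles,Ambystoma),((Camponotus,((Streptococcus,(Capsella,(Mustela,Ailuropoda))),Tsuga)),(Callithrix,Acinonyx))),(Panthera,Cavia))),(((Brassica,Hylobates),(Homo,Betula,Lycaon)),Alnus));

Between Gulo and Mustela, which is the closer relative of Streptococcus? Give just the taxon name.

Mustela

The MRCA of Streptococcus and Mustela subtends (Streptococcus,(Capsella,(Mustela,Ailuropoda))) (4 taxa).
The MRCA of Streptococcus and Gulo subtends ((Gulo,(Felis,Nomascus),Puma),(((Meles,Ambystoma),((Camponotus,((Streptococcus,(Capsella,(Mustela,Ailuropoda))),Tsuga)),(Callithrix,Acinonyx))),(Panthera,Cavia))) (16 taxa).
The first is nested inside the second, so Streptococcus shares a more recent common ancestor with Mustela.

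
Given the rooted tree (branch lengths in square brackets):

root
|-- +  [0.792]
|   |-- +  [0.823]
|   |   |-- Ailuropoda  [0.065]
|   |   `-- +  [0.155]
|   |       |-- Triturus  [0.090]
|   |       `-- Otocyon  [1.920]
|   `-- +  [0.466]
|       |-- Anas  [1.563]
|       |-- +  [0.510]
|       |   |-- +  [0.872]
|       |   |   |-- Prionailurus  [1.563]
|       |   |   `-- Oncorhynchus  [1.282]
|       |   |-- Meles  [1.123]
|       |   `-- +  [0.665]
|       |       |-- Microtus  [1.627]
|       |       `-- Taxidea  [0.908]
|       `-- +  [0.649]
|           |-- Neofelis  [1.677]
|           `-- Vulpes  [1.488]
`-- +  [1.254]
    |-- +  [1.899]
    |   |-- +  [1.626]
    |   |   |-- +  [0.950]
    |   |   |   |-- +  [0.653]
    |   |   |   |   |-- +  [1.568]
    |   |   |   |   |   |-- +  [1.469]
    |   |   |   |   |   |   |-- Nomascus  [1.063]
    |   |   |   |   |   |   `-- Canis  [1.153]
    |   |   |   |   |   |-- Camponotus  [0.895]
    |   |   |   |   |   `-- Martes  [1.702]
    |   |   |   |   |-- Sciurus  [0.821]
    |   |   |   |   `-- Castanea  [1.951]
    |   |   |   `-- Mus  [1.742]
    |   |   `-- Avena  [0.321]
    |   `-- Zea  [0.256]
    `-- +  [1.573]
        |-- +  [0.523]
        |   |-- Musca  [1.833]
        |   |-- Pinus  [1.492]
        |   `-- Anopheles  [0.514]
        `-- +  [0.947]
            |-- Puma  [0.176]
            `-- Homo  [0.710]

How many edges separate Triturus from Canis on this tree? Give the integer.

The MRCA of Triturus and Canis is the root of the tree.
From Triturus up to that node: 4 branches. From Canis up to the same node: 8 branches. Total: 4 + 8 = 12.

12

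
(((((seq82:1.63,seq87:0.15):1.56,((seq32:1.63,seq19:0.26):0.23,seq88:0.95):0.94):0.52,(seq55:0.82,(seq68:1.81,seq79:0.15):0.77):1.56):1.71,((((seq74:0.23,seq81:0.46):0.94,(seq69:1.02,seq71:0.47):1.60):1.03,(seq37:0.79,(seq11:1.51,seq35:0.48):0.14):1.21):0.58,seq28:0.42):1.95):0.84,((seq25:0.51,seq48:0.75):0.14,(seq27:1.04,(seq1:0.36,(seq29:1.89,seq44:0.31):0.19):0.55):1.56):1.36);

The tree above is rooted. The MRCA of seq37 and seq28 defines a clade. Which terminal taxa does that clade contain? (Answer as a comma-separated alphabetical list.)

seq11, seq28, seq35, seq37, seq69, seq71, seq74, seq81

Tracing seq37: it sits inside (seq37,(seq11,seq35)).
Tracing seq28: it sits inside ((((seq74,seq81),(seq69,seq71)),(seq37,(seq11,seq35))),seq28).
The smallest clade enclosing both is ((((seq74,seq81),(seq69,seq71)),(seq37,(seq11,seq35))),seq28); the answer is its 8 terminal taxa in alphabetical order.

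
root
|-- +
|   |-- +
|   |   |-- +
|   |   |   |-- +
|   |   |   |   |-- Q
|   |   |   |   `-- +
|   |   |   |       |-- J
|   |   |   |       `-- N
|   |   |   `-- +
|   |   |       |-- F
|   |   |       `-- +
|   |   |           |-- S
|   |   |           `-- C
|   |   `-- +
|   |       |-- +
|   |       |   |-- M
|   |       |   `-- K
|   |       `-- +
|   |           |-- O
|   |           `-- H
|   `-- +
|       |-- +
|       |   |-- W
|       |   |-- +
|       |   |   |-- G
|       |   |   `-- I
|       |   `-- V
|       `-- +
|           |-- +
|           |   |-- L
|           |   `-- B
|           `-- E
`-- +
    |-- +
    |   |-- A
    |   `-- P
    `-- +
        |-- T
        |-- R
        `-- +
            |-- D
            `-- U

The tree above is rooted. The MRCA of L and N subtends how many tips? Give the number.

17

The MRCA of L and N is the node subtending ((((Q,(J,N)),(F,(S,C))),((M,K),(O,H))),((W,(G,I),V),((L,B),E))).
That clade contains 17 terminal taxa: B, C, E, F, G, H, I, J, K, L, M, N, O, Q, S, V, W.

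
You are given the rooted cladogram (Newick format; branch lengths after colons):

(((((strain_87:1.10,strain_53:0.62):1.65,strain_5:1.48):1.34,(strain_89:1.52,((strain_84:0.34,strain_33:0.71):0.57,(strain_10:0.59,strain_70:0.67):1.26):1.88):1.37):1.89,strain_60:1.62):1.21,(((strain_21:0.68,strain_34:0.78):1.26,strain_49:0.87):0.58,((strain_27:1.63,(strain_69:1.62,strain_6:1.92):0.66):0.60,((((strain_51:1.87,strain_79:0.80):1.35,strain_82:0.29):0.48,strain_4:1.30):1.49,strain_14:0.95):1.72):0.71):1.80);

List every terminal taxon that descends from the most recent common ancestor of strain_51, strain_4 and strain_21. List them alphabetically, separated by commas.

strain_14, strain_21, strain_27, strain_34, strain_4, strain_49, strain_51, strain_6, strain_69, strain_79, strain_82

Tracing strain_51: it sits inside (strain_51,strain_79).
Tracing strain_4: it sits inside (((strain_51,strain_79),strain_82),strain_4).
Tracing strain_21: it sits inside (strain_21,strain_34).
The smallest clade enclosing all 3 is (((strain_21,strain_34),strain_49),((strain_27,(strain_69,strain_6)),((((strain_51,strain_79),strain_82),strain_4),strain_14))); the answer is its 11 terminal taxa in alphabetical order.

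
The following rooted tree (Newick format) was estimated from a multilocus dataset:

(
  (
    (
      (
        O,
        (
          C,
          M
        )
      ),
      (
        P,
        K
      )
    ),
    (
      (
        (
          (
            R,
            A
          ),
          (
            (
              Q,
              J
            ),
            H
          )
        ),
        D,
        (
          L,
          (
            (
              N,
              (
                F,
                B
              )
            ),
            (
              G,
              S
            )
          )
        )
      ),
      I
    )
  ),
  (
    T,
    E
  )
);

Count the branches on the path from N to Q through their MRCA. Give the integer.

8

The MRCA of N and Q is the node subtending (((R,A),((Q,J),H)),D,(L,((N,(F,B)),(G,S)))).
From N up to that node: 4 branches. From Q up to the same node: 4 branches. Total: 4 + 4 = 8.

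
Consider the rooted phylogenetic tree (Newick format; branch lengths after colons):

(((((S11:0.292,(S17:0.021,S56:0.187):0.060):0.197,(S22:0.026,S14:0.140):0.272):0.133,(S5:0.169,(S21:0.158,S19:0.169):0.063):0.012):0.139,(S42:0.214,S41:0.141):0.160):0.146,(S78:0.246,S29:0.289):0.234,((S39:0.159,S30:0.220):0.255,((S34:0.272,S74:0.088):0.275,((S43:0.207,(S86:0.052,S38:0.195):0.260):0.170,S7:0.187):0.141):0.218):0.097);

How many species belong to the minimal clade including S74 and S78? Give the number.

20

The MRCA of S74 and S78 is the root, so the clade is the entire tree.
That clade contains 20 terminal taxa: S11, S14, S17, S19, S21, S22, S29, S30, S34, S38, S39, S41, S42, S43, S5, S56, S7, S74, S78, S86.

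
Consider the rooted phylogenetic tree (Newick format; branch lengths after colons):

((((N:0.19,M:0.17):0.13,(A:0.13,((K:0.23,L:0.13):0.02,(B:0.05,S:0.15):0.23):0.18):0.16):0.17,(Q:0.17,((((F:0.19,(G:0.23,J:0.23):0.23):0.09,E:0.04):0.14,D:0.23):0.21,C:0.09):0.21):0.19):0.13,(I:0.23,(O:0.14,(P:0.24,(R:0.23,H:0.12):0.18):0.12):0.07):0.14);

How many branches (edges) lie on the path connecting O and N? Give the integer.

The MRCA of O and N is the root of the tree.
From O up to that node: 3 branches. From N up to the same node: 4 branches. Total: 3 + 4 = 7.

7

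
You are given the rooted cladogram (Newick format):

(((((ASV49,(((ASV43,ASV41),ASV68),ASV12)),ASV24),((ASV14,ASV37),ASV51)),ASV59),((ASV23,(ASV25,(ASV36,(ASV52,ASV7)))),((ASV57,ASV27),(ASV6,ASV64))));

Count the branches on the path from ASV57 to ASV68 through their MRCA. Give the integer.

The MRCA of ASV57 and ASV68 is the root of the tree.
From ASV57 up to that node: 4 branches. From ASV68 up to the same node: 7 branches. Total: 4 + 7 = 11.

11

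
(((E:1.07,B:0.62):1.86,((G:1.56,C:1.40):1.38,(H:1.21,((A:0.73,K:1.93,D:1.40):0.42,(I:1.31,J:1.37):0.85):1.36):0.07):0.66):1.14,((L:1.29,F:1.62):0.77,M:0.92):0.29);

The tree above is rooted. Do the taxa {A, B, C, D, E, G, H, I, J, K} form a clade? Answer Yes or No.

Yes

The most recent common ancestor of these taxa subtends ((E,B),((G,C),(H,((A,K,D),(I,J))))).
That clade has exactly 10 tips — every listed taxon and nothing else — so the group is monophyletic.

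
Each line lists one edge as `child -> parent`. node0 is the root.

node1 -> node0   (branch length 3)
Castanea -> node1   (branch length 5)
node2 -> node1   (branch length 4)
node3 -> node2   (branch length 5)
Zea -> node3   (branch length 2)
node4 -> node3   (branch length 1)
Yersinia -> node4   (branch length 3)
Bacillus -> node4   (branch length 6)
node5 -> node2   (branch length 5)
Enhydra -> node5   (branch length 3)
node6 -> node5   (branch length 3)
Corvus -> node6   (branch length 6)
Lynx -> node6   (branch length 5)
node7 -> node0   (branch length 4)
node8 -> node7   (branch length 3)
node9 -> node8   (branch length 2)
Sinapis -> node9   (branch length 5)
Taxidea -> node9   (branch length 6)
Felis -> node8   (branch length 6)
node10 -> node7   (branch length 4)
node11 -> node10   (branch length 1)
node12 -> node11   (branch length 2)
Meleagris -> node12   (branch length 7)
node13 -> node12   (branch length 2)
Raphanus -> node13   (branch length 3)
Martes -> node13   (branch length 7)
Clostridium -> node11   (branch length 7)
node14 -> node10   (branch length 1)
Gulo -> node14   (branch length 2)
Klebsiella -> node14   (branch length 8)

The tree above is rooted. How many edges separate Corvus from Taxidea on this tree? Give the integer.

The MRCA of Corvus and Taxidea is the root of the tree.
From Corvus up to that node: 5 branches. From Taxidea up to the same node: 4 branches. Total: 5 + 4 = 9.

9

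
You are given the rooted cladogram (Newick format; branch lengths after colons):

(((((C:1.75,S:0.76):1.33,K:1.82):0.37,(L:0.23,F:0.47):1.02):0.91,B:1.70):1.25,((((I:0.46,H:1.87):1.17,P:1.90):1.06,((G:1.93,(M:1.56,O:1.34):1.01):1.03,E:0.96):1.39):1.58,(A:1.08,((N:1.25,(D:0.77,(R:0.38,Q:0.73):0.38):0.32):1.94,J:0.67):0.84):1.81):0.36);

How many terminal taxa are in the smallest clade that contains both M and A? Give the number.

13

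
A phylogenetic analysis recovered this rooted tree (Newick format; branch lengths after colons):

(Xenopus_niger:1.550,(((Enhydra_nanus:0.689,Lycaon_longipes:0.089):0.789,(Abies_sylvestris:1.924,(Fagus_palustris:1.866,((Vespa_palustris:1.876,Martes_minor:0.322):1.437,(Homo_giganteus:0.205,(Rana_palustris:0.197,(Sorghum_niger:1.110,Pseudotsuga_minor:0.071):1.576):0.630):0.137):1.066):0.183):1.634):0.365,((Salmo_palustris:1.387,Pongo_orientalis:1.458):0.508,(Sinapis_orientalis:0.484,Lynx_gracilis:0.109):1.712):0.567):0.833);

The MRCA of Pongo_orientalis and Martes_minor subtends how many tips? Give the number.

The MRCA of Pongo_orientalis and Martes_minor is the node subtending (((Enhydra_nanus,Lycaon_longipes),(Abies_sylvestris,(Fagus_palustris,((Vespa_palustris,Martes_minor),(Homo_giganteus,(Rana_palustris,(Sorghum_niger,Pseudotsuga_minor))))))),((Salmo_palustris,Pongo_orientalis),(Sinapis_orientalis,Lynx_gracilis))).
That clade contains 14 terminal taxa: Abies_sylvestris, Enhydra_nanus, Fagus_palustris, Homo_giganteus, Lycaon_longipes, Lynx_gracilis, Martes_minor, Pongo_orientalis, Pseudotsuga_minor, Rana_palustris, Salmo_palustris, Sinapis_orientalis, Sorghum_niger, Vespa_palustris.

14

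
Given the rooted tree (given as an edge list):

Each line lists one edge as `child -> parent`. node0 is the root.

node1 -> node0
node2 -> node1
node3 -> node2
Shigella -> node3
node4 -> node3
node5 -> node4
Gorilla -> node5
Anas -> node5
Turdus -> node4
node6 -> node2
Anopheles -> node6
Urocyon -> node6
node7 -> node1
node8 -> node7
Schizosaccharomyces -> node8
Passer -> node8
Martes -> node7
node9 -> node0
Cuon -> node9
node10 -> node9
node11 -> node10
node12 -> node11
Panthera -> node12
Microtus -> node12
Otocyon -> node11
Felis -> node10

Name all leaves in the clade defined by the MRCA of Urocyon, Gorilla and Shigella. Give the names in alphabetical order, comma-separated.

Anas, Anopheles, Gorilla, Shigella, Turdus, Urocyon

Tracing Urocyon: it sits inside (Anopheles,Urocyon).
Tracing Gorilla: it sits inside (Gorilla,Anas).
Tracing Shigella: it sits inside (Shigella,((Gorilla,Anas),Turdus)).
The smallest clade enclosing all 3 is ((Shigella,((Gorilla,Anas),Turdus)),(Anopheles,Urocyon)); the answer is its 6 terminal taxa in alphabetical order.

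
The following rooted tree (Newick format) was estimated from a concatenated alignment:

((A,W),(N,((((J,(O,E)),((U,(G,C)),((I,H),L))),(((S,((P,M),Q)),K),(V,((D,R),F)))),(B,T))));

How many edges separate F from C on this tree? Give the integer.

9

The MRCA of F and C is the node subtending (((J,(O,E)),((U,(G,C)),((I,H),L))),(((S,((P,M),Q)),K),(V,((D,R),F)))).
From F up to that node: 4 branches. From C up to the same node: 5 branches. Total: 4 + 5 = 9.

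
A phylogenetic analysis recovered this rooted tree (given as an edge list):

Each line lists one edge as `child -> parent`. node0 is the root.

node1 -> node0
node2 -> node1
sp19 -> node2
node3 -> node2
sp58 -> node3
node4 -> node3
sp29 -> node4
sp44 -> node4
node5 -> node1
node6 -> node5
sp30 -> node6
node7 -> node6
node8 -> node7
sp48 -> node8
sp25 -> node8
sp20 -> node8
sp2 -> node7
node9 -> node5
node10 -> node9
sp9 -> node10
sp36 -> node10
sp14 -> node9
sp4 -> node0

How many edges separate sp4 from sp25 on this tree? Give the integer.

The MRCA of sp4 and sp25 is the root of the tree.
From sp4 up to that node: 1 branch. From sp25 up to the same node: 6 branches. Total: 1 + 6 = 7.

7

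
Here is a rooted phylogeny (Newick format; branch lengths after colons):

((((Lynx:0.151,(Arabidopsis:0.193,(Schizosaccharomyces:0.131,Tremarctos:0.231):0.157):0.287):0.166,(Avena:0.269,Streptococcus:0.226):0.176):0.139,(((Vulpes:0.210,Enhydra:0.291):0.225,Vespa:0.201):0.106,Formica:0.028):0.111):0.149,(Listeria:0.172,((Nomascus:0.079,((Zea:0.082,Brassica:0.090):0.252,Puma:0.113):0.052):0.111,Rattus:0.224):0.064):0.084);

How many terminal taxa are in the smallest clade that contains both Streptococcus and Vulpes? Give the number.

10

The MRCA of Streptococcus and Vulpes is the node subtending (((Lynx,(Arabidopsis,(Schizosaccharomyces,Tremarctos))),(Avena,Streptococcus)),(((Vulpes,Enhydra),Vespa),Formica)).
That clade contains 10 terminal taxa: Arabidopsis, Avena, Enhydra, Formica, Lynx, Schizosaccharomyces, Streptococcus, Tremarctos, Vespa, Vulpes.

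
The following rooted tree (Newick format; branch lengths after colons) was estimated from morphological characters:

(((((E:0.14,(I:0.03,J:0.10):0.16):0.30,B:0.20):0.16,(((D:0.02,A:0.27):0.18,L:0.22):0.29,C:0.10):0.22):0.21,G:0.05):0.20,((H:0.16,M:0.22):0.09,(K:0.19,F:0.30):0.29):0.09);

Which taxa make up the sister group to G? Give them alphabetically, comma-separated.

G attaches to the tree at the node subtending ((((E,(I,J)),B),(((D,A),L),C)),G).
The other lineage descending from that same node — the sister group — is (((E,(I,J)),B),(((D,A),L),C)); its 8 tips in alphabetical order are the answer.

A, B, C, D, E, I, J, L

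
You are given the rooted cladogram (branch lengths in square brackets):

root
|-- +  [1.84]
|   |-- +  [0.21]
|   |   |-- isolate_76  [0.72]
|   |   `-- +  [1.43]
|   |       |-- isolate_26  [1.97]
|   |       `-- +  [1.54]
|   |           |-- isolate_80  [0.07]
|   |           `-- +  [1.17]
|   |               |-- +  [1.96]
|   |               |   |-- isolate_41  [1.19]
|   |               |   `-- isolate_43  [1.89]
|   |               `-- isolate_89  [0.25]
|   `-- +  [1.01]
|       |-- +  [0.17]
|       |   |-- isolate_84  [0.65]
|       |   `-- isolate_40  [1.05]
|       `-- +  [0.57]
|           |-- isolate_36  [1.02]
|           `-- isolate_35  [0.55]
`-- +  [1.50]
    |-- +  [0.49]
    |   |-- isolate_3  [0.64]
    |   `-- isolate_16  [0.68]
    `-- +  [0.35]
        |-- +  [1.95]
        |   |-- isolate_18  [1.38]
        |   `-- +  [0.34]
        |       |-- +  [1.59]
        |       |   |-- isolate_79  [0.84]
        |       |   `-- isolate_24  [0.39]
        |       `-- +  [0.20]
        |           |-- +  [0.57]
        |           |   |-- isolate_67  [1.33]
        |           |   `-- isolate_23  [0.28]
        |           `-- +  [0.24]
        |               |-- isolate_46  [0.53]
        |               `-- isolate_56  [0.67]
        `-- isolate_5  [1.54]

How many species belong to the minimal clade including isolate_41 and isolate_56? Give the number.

20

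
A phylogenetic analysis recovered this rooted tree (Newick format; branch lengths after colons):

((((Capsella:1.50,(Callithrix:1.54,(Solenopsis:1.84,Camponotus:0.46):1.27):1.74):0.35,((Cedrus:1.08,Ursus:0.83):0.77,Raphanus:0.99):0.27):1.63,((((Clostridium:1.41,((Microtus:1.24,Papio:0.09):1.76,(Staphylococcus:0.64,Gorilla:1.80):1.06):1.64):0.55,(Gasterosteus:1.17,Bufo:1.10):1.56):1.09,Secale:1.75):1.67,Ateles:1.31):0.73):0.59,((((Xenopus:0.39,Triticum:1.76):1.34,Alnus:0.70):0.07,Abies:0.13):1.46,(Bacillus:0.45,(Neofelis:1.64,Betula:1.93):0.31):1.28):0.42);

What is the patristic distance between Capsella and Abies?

6.08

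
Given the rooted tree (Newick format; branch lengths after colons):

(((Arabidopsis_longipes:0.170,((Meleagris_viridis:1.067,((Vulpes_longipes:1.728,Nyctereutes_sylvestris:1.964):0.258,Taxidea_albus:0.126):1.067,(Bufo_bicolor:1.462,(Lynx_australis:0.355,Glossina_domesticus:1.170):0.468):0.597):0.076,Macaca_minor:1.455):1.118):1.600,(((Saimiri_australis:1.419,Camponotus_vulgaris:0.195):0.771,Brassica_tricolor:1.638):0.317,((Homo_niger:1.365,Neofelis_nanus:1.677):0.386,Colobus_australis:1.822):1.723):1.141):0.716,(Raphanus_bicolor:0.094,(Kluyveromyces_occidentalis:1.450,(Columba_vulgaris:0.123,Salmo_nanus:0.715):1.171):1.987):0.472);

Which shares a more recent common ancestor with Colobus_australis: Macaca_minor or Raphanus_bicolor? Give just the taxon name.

The MRCA of Colobus_australis and Macaca_minor subtends ((Arabidopsis_longipes,((Meleagris_viridis,((Vulpes_longipes,Nyctereutes_sylvestris),Taxidea_albus),(Bufo_bicolor,(Lynx_australis,Glossina_domesticus))),Macaca_minor)),(((Saimiri_australis,Camponotus_vulgaris),Brassica_tricolor),((Homo_niger,Neofelis_nanus),Colobus_australis))) (15 taxa).
The MRCA of Colobus_australis and Raphanus_bicolor is the root, subtending the entire tree (19 taxa).
The first is nested inside the second, so Colobus_australis shares a more recent common ancestor with Macaca_minor.

Macaca_minor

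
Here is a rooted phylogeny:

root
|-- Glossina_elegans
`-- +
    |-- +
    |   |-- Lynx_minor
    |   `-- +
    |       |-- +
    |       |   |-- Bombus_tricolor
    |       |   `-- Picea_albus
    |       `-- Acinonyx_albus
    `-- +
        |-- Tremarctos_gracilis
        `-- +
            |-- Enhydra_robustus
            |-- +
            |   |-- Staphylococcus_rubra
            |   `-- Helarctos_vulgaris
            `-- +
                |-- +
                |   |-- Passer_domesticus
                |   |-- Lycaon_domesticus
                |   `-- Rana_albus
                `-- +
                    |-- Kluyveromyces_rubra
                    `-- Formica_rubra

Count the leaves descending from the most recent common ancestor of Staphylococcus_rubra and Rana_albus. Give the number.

8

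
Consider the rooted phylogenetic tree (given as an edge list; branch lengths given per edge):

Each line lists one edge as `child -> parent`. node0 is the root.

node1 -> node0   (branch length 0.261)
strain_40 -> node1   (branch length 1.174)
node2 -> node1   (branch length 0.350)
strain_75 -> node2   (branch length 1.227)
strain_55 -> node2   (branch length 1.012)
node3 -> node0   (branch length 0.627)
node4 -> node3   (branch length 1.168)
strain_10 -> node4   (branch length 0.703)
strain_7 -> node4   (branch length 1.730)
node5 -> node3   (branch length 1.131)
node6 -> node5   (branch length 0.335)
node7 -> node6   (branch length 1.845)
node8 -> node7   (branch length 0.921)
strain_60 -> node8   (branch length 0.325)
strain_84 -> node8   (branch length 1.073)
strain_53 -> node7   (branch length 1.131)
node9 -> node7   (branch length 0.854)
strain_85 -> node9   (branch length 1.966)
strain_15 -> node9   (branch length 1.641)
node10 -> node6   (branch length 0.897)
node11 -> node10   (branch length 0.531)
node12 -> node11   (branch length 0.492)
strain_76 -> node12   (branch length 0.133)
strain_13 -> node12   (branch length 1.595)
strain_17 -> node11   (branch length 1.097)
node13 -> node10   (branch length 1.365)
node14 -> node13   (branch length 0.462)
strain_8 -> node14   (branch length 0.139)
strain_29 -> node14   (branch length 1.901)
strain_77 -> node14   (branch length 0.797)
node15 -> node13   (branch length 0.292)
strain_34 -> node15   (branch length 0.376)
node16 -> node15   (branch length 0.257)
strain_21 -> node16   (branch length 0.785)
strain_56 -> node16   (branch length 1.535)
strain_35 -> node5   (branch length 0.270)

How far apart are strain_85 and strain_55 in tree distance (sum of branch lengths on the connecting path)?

The path runs strain_85 → … → MRCA → … → strain_55; the MRCA is the root of the tree.
Branch lengths along that path: 1.966 + 0.854 + 1.845 + 0.335 + 1.131 + 0.627 + 0.261 + 0.350 + 1.012 = 8.381.

8.381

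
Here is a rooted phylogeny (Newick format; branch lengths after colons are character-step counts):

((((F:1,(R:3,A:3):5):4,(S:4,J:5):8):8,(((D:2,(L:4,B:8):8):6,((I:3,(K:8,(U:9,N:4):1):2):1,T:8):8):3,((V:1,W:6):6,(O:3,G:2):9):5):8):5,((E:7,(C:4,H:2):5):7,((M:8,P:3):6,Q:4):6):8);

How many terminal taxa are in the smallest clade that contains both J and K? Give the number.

17

The MRCA of J and K is the node subtending (((F,(R,A)),(S,J)),(((D,(L,B)),((I,(K,(U,N))),T)),((V,W),(O,G)))).
That clade contains 17 terminal taxa: A, B, D, F, G, I, J, K, L, N, O, R, S, T, U, V, W.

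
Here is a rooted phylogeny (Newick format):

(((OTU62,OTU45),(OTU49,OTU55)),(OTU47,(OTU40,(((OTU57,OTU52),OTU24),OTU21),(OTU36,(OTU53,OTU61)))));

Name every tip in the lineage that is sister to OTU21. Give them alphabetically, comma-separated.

OTU24, OTU52, OTU57

OTU21 attaches to the tree at the node subtending (((OTU57,OTU52),OTU24),OTU21).
The other lineage descending from that same node — the sister group — is ((OTU57,OTU52),OTU24); its 3 tips in alphabetical order are the answer.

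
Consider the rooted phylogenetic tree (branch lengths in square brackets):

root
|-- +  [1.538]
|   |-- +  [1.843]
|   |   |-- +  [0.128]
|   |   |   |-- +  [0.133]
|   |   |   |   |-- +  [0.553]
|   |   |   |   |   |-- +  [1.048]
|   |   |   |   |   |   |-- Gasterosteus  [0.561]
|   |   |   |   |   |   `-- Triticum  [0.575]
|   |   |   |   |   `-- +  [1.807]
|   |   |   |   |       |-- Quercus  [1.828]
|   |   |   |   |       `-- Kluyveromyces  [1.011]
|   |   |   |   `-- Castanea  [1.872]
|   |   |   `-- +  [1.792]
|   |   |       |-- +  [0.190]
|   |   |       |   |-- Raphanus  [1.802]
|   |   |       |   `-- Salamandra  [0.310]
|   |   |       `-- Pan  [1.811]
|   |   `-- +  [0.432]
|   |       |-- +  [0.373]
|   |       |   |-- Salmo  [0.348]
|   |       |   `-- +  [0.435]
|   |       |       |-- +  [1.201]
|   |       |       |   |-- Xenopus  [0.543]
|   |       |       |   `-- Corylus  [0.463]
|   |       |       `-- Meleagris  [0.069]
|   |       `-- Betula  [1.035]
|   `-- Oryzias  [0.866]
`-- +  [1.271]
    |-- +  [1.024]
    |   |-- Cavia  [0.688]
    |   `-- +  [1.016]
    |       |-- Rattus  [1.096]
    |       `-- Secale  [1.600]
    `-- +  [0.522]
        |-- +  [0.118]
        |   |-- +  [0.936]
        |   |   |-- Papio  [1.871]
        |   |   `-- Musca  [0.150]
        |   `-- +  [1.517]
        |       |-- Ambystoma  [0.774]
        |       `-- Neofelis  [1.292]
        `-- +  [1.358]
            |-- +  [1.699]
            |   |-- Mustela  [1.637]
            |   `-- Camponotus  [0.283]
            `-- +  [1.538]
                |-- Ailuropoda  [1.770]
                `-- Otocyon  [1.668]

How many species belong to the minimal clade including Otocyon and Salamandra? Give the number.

25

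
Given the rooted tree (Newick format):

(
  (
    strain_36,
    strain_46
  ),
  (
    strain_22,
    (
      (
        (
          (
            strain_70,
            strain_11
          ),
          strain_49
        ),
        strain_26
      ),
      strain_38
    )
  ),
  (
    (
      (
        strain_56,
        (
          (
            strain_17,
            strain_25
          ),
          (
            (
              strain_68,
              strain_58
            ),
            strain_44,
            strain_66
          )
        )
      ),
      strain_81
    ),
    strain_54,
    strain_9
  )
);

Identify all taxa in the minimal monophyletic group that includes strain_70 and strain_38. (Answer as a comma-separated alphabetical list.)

strain_11, strain_26, strain_38, strain_49, strain_70

Tracing strain_70: it sits inside (strain_70,strain_11).
Tracing strain_38: it sits inside ((((strain_70,strain_11),strain_49),strain_26),strain_38).
The smallest clade enclosing both is ((((strain_70,strain_11),strain_49),strain_26),strain_38); the answer is its 5 terminal taxa in alphabetical order.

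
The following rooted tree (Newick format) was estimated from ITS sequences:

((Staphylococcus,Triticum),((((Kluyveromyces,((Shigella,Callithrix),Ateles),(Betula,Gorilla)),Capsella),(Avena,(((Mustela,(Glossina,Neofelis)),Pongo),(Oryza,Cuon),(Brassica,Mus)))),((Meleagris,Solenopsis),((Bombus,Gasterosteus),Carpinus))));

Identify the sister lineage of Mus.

Brassica

Mus attaches to the tree at the node subtending (Brassica,Mus).
The other lineage descending from that same node — the sister group — is the single tip Brassica.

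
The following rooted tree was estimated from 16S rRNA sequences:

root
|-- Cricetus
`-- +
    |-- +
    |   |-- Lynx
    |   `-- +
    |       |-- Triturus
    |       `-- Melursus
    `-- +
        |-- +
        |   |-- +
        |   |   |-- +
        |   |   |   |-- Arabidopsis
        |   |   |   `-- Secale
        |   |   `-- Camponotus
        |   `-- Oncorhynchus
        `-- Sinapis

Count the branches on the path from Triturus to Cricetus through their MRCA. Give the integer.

5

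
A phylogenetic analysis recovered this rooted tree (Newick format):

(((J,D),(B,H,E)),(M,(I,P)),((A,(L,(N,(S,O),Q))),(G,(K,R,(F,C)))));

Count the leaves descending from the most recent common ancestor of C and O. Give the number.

11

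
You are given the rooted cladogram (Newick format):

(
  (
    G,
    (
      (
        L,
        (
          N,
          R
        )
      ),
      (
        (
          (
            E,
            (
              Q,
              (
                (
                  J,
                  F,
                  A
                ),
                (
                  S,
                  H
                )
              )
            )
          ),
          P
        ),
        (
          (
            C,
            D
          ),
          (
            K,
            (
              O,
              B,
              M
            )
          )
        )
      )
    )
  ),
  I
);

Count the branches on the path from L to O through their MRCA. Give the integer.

The MRCA of L and O is the node subtending ((L,(N,R)),(((E,(Q,((J,F,A),(S,H)))),P),((C,D),(K,(O,B,M))))).
From L up to that node: 2 branches. From O up to the same node: 5 branches. Total: 2 + 5 = 7.

7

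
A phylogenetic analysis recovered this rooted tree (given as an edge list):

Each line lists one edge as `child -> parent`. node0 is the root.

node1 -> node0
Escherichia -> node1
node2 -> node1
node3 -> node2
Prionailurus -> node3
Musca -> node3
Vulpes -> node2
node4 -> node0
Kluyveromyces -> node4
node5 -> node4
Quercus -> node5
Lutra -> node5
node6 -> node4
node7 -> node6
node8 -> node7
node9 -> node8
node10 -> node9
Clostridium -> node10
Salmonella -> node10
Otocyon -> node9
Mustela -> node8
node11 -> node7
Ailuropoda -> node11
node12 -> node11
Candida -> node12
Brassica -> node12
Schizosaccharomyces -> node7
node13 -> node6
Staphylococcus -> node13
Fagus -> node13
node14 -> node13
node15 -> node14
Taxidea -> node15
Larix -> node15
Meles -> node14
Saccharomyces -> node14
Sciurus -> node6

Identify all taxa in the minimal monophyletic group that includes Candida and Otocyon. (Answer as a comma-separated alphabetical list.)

Tracing Candida: it sits inside (Candida,Brassica).
Tracing Otocyon: it sits inside ((Clostridium,Salmonella),Otocyon).
The smallest clade enclosing both is ((((Clostridium,Salmonella),Otocyon),Mustela),(Ailuropoda,(Candida,Brassica)),Schizosaccharomyces); the answer is its 8 terminal taxa in alphabetical order.

Ailuropoda, Brassica, Candida, Clostridium, Mustela, Otocyon, Salmonella, Schizosaccharomyces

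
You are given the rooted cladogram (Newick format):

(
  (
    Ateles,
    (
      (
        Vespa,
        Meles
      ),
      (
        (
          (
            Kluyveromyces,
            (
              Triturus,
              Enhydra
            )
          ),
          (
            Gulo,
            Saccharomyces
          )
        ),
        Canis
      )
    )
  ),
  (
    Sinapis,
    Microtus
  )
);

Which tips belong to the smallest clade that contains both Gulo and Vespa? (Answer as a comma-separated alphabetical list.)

Tracing Gulo: it sits inside (Gulo,Saccharomyces).
Tracing Vespa: it sits inside (Vespa,Meles).
The smallest clade enclosing both is ((Vespa,Meles),(((Kluyveromyces,(Triturus,Enhydra)),(Gulo,Saccharomyces)),Canis)); the answer is its 8 terminal taxa in alphabetical order.

Canis, Enhydra, Gulo, Kluyveromyces, Meles, Saccharomyces, Triturus, Vespa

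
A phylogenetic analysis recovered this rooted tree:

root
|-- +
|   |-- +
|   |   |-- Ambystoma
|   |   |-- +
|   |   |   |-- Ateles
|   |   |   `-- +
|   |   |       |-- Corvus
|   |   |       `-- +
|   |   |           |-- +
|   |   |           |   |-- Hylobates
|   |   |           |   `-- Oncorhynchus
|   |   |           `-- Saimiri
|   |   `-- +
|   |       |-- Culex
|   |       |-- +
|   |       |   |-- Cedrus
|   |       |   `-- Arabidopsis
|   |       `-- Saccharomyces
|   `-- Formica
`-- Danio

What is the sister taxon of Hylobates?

Oncorhynchus

Hylobates attaches to the tree at the node subtending (Hylobates,Oncorhynchus).
The other lineage descending from that same node — the sister group — is the single tip Oncorhynchus.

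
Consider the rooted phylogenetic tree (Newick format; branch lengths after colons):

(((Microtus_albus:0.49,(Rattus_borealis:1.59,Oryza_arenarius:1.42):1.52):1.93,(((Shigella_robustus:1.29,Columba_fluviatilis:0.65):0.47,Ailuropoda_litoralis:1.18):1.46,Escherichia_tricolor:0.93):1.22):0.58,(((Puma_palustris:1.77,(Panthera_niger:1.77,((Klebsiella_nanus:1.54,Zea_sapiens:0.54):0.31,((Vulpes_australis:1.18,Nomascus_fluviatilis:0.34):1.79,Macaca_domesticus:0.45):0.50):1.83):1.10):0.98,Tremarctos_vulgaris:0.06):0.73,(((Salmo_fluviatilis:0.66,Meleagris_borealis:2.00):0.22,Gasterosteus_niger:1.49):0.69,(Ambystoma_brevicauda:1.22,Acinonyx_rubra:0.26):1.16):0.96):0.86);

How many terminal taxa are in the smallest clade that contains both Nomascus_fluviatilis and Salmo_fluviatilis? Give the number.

The MRCA of Nomascus_fluviatilis and Salmo_fluviatilis is the node subtending (((Puma_palustris,(Panthera_niger,((Klebsiella_nanus,Zea_sapiens),((Vulpes_australis,Nomascus_fluviatilis),Macaca_domesticus)))),Tremarctos_vulgaris),(((Salmo_fluviatilis,Meleagris_borealis),Gasterosteus_niger),(Ambystoma_brevicauda,Acinonyx_rubra))).
That clade contains 13 terminal taxa: Acinonyx_rubra, Ambystoma_brevicauda, Gasterosteus_niger, Klebsiella_nanus, Macaca_domesticus, Meleagris_borealis, Nomascus_fluviatilis, Panthera_niger, Puma_palustris, Salmo_fluviatilis, Tremarctos_vulgaris, Vulpes_australis, Zea_sapiens.

13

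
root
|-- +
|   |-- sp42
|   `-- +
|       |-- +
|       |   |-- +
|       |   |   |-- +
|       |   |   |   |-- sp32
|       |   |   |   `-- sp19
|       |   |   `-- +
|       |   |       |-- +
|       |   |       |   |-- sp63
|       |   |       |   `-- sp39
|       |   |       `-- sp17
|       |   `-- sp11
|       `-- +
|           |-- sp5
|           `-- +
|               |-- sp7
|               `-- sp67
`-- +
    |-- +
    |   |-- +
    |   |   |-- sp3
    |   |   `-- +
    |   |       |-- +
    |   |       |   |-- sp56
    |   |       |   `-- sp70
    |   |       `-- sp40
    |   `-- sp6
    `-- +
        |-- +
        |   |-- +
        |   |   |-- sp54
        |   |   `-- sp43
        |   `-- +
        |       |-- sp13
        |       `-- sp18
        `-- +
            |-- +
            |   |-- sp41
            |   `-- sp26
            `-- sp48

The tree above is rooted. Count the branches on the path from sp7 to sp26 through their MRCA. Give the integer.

The MRCA of sp7 and sp26 is the root of the tree.
From sp7 up to that node: 5 branches. From sp26 up to the same node: 5 branches. Total: 5 + 5 = 10.

10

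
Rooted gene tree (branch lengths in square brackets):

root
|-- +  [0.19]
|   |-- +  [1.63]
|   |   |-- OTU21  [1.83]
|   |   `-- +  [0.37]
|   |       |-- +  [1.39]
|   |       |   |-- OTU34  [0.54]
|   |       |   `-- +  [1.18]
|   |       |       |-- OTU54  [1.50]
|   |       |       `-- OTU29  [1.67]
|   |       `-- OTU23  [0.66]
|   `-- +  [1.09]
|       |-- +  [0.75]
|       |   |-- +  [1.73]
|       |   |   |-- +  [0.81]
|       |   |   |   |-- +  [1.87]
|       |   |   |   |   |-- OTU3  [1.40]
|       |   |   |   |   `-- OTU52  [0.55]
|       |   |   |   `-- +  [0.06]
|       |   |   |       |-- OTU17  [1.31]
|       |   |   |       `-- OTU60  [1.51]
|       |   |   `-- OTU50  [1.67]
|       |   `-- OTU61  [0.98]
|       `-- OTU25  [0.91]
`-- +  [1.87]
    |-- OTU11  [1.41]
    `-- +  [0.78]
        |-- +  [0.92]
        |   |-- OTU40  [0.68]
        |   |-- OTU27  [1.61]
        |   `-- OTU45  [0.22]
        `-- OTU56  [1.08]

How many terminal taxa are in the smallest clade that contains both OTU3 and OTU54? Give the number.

12

The MRCA of OTU3 and OTU54 is the node subtending ((OTU21,((OTU34,(OTU54,OTU29)),OTU23)),(((((OTU3,OTU52),(OTU17,OTU60)),OTU50),OTU61),OTU25)).
That clade contains 12 terminal taxa: OTU17, OTU21, OTU23, OTU25, OTU29, OTU3, OTU34, OTU50, OTU52, OTU54, OTU60, OTU61.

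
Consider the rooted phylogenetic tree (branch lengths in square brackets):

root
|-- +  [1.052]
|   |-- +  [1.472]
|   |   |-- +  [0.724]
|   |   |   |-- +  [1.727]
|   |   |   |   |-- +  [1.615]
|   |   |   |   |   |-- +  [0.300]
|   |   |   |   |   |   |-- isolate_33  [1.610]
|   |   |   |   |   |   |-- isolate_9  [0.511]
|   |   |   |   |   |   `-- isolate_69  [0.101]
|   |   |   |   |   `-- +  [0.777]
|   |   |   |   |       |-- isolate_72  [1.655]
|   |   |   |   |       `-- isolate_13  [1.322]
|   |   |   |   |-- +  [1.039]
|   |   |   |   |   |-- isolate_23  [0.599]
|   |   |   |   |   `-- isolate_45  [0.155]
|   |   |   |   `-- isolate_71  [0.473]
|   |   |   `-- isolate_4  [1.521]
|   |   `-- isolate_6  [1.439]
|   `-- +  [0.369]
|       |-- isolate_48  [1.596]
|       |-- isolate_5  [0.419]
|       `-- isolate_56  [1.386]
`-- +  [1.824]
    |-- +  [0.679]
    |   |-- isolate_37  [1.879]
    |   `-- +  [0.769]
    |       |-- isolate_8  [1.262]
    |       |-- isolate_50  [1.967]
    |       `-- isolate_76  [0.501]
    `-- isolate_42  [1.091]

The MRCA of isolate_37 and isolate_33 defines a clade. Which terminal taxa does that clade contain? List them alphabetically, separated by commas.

isolate_13, isolate_23, isolate_33, isolate_37, isolate_4, isolate_42, isolate_45, isolate_48, isolate_5, isolate_50, isolate_56, isolate_6, isolate_69, isolate_71, isolate_72, isolate_76, isolate_8, isolate_9

Tracing isolate_37: it sits inside (isolate_37,(isolate_8,isolate_50,isolate_76)).
Tracing isolate_33: it sits inside (isolate_33,isolate_9,isolate_69).
The smallest clade enclosing both is the whole tree (their MRCA is the root), so the answer is all 18 tips in alphabetical order.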